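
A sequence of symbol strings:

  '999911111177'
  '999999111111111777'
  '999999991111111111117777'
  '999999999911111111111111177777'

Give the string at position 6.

Each string has the form 9^{2n} 1^{3n} 7^{n}, where the shown terms are n = 2, 3, 4, 5.
For term 6, n = 7, so the run lengths are 14, 21, 7.

999999999999991111111111111111111117777777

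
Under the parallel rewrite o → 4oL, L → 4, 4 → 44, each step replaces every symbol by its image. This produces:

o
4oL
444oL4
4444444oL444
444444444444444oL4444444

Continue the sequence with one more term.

Rewriting the 24 symbols of 444444444444444oL4444444 one by one yields 44 44 44 44 44 44 44 44 44 44 44 44 44 44 44 4oL 4 44 44 44 44 44 44 44; concatenated:

4444444444444444444444444444444oL444444444444444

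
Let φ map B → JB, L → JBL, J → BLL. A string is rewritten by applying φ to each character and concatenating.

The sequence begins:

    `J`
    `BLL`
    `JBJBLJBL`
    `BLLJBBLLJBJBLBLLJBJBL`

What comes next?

JBJBLJBLBLLJBJBJBLJBLBLLJBBLLJBJBLJBJBLJBLBLLJBBLLJBJBL

φ(BLLJBBLLJBJBLBLLJBJBL) expands symbol-by-symbol to JB JBL JBL BLL JB JB JBL JBL BLL JB BLL JB JBL JB JBL JBL BLL JB BLL JB JBL; joining the 21 pieces gives the next term.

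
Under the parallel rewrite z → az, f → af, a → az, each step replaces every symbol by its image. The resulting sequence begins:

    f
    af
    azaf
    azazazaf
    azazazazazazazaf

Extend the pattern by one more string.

Rewriting the 16 symbols of azazazazazazazaf one by one yields az az az az az az az az az az az az az az az af; concatenated:

azazazazazazazazazazazazazazazaf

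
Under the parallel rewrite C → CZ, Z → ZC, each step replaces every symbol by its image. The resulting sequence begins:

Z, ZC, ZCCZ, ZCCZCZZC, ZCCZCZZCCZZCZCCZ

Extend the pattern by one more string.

ZCCZCZZCCZZCZCCZCZZCZCCZZCCZCZZC

Replace each of the 16 characters of ZCCZCZZCCZZCZCCZ in place — ZC CZ CZ ZC CZ ZC ZC CZ CZ ZC ZC CZ ZC CZ CZ ZC — and concatenate.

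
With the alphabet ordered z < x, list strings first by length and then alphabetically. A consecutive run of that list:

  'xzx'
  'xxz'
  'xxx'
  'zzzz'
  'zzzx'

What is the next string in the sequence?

zzxz

The successor of zzzx increments the rightmost position that isn't already x and resets every position after it to z.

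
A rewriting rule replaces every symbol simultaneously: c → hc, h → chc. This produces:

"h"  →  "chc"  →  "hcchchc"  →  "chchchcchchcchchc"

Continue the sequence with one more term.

hcchchcchchcchchchcchchcchchchcchchcchchc

Applying the rule to each of the 17 symbols of chchchcchchcchchc gives the pieces hc chc hc chc hc chc hc hc chc hc chc hc hc chc hc chc hc, which concatenate to the answer.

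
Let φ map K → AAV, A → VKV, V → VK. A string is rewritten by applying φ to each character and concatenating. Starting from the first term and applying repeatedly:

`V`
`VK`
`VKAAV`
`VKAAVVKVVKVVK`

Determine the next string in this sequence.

VKAAVVKVVKVVKVKAAVVKVKAAVVKVKAAV

φ(VKAAVVKVVKVVK) expands symbol-by-symbol to VK AAV VKV VKV VK VK AAV VK VK AAV VK VK AAV; joining the 13 pieces gives the next term.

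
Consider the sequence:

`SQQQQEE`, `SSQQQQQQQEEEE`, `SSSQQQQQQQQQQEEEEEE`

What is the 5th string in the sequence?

The n-th term is n S's then 3n+1 Q's then 2n E's (n = 1, 2, …).
For term 5, n = 5, so the run lengths are 5, 16, 10.

SSSSSQQQQQQQQQQQQQQQQEEEEEEEEEE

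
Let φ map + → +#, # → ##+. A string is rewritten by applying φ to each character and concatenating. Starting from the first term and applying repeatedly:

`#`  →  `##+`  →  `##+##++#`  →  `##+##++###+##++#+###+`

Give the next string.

##+##++###+##++#+###+##+##++###+##++#+###++###+##+##++#

Applying the rule to each of the 21 symbols of ##+##++###+##++#+###+ gives the pieces ##+ ##+ +# ##+ ##+ +# +# ##+ ##+ ##+ +# ##+ ##+ +# +# ##+ +# ##+ ##+ ##+ +#, which concatenate to the answer.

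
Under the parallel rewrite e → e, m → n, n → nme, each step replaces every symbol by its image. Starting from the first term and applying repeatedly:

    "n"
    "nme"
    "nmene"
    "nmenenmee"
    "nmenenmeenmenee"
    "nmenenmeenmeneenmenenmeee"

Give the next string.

nmenenmeenmeneenmenenmeeenmenenmeenmeneee

Replace each of the 25 characters of nmenenmeenmeneenmenenmeee in place — nme n e nme e nme n e e nme n e nme e e nme n e nme e nme n e e e — and concatenate.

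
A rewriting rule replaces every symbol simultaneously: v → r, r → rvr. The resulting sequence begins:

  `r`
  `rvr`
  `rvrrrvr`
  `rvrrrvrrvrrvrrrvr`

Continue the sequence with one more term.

rvrrrvrrvrrvrrrvrrvrrrvrrvrrrvrrvrrvrrrvr

φ(rvrrrvrrvrrvrrrvr) expands symbol-by-symbol to rvr r rvr rvr rvr r rvr rvr r rvr rvr r rvr rvr rvr r rvr; joining the 17 pieces gives the next term.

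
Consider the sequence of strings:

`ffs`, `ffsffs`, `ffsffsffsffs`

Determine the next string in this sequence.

Every step duplicates the string.
Doubling ffsffsffsffs:

ffsffsffsffsffsffsffsffs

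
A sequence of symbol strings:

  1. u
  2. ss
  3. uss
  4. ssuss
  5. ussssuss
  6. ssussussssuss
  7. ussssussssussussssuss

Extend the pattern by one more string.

ssussussssussussssussssussussssuss

Each term (from the third on) is the two preceding terms concatenated in order: term 3 = u·ss = uss.
Continuing: ssussussssuss · ussssussssussussssuss gives term 8.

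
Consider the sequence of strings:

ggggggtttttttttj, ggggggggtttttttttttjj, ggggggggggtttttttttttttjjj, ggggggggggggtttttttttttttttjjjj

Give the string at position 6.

ggggggggggggggggtttttttttttttttttttjjjjjj

Each string has the form g^{2n} t^{2n+3} j^{n-2}, where the shown terms are n = 3, 4, 5, 6.
At n = 8 the blocks have lengths 16, 19, 6.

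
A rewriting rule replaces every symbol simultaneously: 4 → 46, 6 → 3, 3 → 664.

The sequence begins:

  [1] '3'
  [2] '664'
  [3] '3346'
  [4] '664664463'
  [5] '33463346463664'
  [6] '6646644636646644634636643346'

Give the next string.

Rewriting the 28 symbols of 6646644636646644634636643346 one by one yields 3 3 46 3 3 46 46 3 664 3 3 46 3 3 46 46 3 664 46 3 664 3 3 46 664 664 46 3; concatenated:

33463346463664334633464636644636643346664664463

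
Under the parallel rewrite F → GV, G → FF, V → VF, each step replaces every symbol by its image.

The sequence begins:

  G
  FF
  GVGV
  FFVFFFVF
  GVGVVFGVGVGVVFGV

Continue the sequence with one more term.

Rewriting the 16 symbols of GVGVVFGVGVGVVFGV one by one yields FF VF FF VF VF GV FF VF FF VF FF VF VF GV FF VF; concatenated:

FFVFFFVFVFGVFFVFFFVFFFVFVFGVFFVF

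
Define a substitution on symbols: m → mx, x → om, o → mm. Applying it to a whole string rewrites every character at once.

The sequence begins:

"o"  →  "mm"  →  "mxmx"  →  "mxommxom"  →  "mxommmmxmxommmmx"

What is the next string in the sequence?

mxommmmxmxmxmxommxommmmxmxmxmxom

Replace each of the 16 characters of mxommmmxmxommmmx in place — mx om mm mx mx mx mx om mx om mm mx mx mx mx om — and concatenate.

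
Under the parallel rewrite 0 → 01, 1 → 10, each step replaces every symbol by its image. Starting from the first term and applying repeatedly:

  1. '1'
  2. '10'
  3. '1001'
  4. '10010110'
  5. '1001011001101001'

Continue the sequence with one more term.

φ(1001011001101001) expands symbol-by-symbol to 10 01 01 10 01 10 10 01 01 10 10 01 10 01 01 10; joining the 16 pieces gives the next term.

10010110011010010110100110010110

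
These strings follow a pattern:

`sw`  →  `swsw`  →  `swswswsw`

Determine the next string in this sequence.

Each string is two copies of the previous one concatenated.
So the next term is two copies of swswswsw.

swswswswswswswsw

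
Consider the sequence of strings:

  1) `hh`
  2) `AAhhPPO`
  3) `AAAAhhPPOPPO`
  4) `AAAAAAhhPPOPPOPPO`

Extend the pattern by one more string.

s(k+1) = AA·s(k)·PPO, so each term gains AA as a prefix and PPO as a suffix.
Applying this once more to AAAAAAhhPPOPPOPPO:

AAAAAAAAhhPPOPPOPPOPPO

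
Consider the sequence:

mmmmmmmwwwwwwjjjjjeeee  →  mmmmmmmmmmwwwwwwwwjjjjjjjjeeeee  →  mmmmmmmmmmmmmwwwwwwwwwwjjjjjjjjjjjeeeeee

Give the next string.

Term n consists of 3n+1 m's, followed by 2n+2 w's, followed by 3n-1 j's, followed by n+2 e's, where the shown terms are n = 2, 3, 4.
Setting n = 5 gives 16, 12, 14, 7 characters in each block.

mmmmmmmmmmmmmmmmwwwwwwwwwwwwjjjjjjjjjjjjjjeeeeeee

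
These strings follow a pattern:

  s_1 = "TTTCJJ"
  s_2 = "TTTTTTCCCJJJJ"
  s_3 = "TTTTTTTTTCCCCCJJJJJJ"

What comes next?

The n-th term is 3n T's then 2n-1 C's then 2n J's (n = 1, 2, …).
Setting n = 4 gives 12, 7, 8 characters in each block.

TTTTTTTTTTTTCCCCCCCJJJJJJJJ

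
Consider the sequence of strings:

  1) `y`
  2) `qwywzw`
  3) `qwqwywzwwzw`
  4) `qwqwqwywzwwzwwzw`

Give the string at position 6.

Every step adds qw to the front and wzw to the end of the previous string.
From qwqwqwywzwwzwwzw, 2 further steps: qwqwqwywzwwzwwzw → qwqwqwqwywzwwzwwzwwzw → (answer).

qwqwqwqwqwywzwwzwwzwwzwwzw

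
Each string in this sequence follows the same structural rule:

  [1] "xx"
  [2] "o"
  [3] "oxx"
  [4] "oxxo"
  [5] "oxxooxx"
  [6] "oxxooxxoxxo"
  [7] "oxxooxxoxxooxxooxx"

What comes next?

From term 3 onward, concatenate the last term with the second-to-last: o·xx = oxx, oxx·o = oxxo, …
So term 8 is oxxooxxoxxooxxooxx·oxxooxxoxxo.

oxxooxxoxxooxxooxxoxxooxxoxxo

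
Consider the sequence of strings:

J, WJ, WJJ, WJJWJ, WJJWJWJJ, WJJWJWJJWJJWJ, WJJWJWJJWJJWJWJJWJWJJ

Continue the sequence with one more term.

This is a Fibonacci-style word recurrence s(k) = s(k−1)·s(k−2): e.g. WJ·J = WJJ.
So term 8 is WJJWJWJJWJJWJWJJWJWJJ·WJJWJWJJWJJWJ.

WJJWJWJJWJJWJWJJWJWJJWJJWJWJJWJJWJ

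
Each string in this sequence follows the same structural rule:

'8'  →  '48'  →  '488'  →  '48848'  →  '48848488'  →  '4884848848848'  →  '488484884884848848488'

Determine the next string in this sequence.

This is a Fibonacci-style word recurrence s(k) = s(k−1)·s(k−2): e.g. 48·8 = 488.
Continuing: 488484884884848848488 · 4884848848848 gives term 8.

4884848848848488484884884848848848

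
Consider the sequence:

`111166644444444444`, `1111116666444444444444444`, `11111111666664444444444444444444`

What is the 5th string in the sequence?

1111111111116666666444444444444444444444444444

The n-th term is 2n 1's then n+1 6's then 4n+3 4's, where the shown terms are n = 2, 3, 4.
For term 5, n = 6, so the run lengths are 12, 7, 27.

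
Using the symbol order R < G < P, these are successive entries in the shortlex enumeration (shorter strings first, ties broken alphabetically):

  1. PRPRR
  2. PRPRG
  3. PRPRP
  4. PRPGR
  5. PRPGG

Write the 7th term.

PRPPR

Advancing 2 positions from PRPGG through PRPGG → PRPGP reaches term 7.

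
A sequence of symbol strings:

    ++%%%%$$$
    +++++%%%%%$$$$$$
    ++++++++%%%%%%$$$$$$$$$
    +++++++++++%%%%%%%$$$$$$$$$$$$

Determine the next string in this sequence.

++++++++++++++%%%%%%%%$$$$$$$$$$$$$$$

Term n consists of 3n-1 +'s, followed by n+3 %'s, followed by 3n $'s (n = 1, 2, …).
For the next term, n = 5, so the run lengths are 14, 8, 15.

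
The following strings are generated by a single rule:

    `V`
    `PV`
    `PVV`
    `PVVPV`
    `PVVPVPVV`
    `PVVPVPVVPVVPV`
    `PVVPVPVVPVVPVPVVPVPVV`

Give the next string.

PVVPVPVVPVVPVPVVPVPVVPVVPVPVVPVVPV

Each term (from the third on) is the previous term followed by the one before it: term 3 = PV·V = PVV.
So term 8 is PVVPVPVVPVVPVPVVPVPVV·PVVPVPVVPVVPV.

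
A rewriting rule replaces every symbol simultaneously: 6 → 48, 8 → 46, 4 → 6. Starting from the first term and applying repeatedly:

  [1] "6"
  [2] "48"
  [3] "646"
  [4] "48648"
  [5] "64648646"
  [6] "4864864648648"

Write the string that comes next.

Rewriting the 13 symbols of 4864864648648 one by one yields 6 46 48 6 46 48 6 48 6 46 48 6 46; concatenated:

646486464864864648646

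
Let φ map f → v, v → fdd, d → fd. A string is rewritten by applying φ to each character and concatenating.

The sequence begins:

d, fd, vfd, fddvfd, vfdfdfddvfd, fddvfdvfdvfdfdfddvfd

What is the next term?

vfdfdfddvfdfddvfdfddvfdvfdvfdfdfddvfd

φ(fddvfdvfdvfdfdfddvfd) expands symbol-by-symbol to v fd fd fdd v fd fdd v fd fdd v fd v fd v fd fd fdd v fd; joining the 20 pieces gives the next term.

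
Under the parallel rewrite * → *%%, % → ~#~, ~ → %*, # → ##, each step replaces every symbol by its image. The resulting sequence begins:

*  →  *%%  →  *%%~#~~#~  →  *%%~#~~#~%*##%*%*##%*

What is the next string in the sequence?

Replace each of the 21 characters of *%%~#~~#~%*##%*%*##%* in place — *%% ~#~ ~#~ %* ## %* %* ## %* ~#~ *%% ## ## ~#~ *%% ~#~ *%% ## ## ~#~ *%% — and concatenate.

*%%~#~~#~%*##%*%*##%*~#~*%%####~#~*%%~#~*%%####~#~*%%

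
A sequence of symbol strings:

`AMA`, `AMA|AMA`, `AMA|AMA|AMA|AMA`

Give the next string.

s(k+1) = s(k)·|·s(k) — each term doubles the last with '|' between the halves.
So the next term is two copies of AMA|AMA|AMA|AMA with '|' between the halves.

AMA|AMA|AMA|AMA|AMA|AMA|AMA|AMA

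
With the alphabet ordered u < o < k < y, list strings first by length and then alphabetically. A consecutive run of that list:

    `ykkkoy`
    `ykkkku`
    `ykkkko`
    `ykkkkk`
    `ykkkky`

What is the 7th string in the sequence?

Advancing 2 positions from ykkkky through ykkkky → ykkkyu reaches term 7.

ykkkyo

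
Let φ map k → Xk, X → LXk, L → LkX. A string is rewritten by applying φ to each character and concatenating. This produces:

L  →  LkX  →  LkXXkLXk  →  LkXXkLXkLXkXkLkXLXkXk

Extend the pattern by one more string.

Rewriting the 21 symbols of LkXXkLXkLXkXkLkXLXkXk one by one yields LkX Xk LXk LXk Xk LkX LXk Xk LkX LXk Xk LXk Xk LkX Xk LXk LkX LXk Xk LXk Xk; concatenated:

LkXXkLXkLXkXkLkXLXkXkLkXLXkXkLXkXkLkXXkLXkLkXLXkXkLXkXk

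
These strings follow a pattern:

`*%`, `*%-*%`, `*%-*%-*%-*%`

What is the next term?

Each string is two copies of the previous one joined by '-'.
One more doubling of *%-*%-*%-*% gives the answer.

*%-*%-*%-*%-*%-*%-*%-*%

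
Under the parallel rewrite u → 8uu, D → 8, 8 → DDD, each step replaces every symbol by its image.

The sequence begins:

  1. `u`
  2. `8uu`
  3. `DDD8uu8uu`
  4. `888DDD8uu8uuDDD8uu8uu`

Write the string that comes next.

DDDDDDDDD888DDD8uu8uuDDD8uu8uu888DDD8uu8uuDDD8uu8uu

φ(888DDD8uu8uuDDD8uu8uu) expands symbol-by-symbol to DDD DDD DDD 8 8 8 DDD 8uu 8uu DDD 8uu 8uu 8 8 8 DDD 8uu 8uu DDD 8uu 8uu; joining the 21 pieces gives the next term.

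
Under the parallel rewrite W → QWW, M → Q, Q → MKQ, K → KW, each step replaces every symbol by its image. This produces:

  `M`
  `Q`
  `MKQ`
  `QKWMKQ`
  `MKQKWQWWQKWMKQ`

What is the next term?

QKWMKQKWQWWMKQQWWQWWMKQKWQWWQKWMKQ

Replace each of the 14 characters of MKQKWQWWQKWMKQ in place — Q KW MKQ KW QWW MKQ QWW QWW MKQ KW QWW Q KW MKQ — and concatenate.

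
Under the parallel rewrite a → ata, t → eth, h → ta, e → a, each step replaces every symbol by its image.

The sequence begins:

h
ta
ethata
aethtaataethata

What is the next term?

ataaethtaethataataethataaethtaataethata

Applying the rule to each of the 15 symbols of aethtaataethata gives the pieces ata a eth ta eth ata ata eth ata a eth ta ata eth ata, which concatenate to the answer.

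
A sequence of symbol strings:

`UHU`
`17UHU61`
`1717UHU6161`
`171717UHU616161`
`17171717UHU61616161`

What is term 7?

171717171717UHU616161616161

Each term wraps the previous one in 17 on the left and 61 on the right.
From 17171717UHU61616161, 2 further steps: 17171717UHU61616161 → 1717171717UHU6161616161 → (answer).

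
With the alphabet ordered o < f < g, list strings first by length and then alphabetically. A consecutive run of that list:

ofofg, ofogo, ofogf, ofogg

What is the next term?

The successor of ofogg increments the rightmost position that isn't already g and resets every position after it to o.

offoo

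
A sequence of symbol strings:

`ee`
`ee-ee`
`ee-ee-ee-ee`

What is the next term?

Every step duplicates the string with '-' between the halves.
So the next term is two copies of ee-ee-ee-ee with '-' between the halves.

ee-ee-ee-ee-ee-ee-ee-ee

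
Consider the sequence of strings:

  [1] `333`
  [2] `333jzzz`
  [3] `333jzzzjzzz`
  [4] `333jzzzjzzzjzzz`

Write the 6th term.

333jzzzjzzzjzzzjzzzjzzz

Every step adds jzzz to the end: s(k+1) = s(k)·jzzz.
From 333jzzzjzzzjzzz, 2 further steps: 333jzzzjzzzjzzz → 333jzzzjzzzjzzzjzzz → (answer).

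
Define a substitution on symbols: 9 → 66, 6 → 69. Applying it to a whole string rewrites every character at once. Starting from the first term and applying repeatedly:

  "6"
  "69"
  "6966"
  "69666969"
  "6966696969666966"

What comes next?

69666969696669666966696969666969

Replace each of the 16 characters of 6966696969666966 in place — 69 66 69 69 69 66 69 66 69 66 69 69 69 66 69 69 — and concatenate.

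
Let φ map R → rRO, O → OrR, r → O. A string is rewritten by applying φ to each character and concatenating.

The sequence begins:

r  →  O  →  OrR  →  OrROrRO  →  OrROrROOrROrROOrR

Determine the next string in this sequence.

OrROrROOrROrROOrROrROrROOrROrROOrROrROrRO

Applying the rule to each of the 17 symbols of OrROrROOrROrROOrR gives the pieces OrR O rRO OrR O rRO OrR OrR O rRO OrR O rRO OrR OrR O rRO, which concatenate to the answer.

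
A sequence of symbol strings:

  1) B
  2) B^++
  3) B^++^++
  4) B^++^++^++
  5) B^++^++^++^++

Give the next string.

Every step adds ^++ to the end: s(k+1) = s(k)·^++.
One more step from B^++^++^++^++ gives the answer.

B^++^++^++^++^++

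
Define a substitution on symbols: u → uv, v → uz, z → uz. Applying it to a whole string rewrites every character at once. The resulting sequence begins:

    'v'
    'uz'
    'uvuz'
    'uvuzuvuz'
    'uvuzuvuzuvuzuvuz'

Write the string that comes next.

Applying the rule to each of the 16 symbols of uvuzuvuzuvuzuvuz gives the pieces uv uz uv uz uv uz uv uz uv uz uv uz uv uz uv uz, which concatenate to the answer.

uvuzuvuzuvuzuvuzuvuzuvuzuvuzuvuz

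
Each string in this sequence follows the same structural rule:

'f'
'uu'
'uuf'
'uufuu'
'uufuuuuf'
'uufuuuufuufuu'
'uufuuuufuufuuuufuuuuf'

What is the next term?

uufuuuufuufuuuufuuuufuufuuuufuufuu

From term 3 onward, concatenate the last term with the second-to-last: uu·f = uuf, uuf·uu = uufuu, …
The next term joins uufuuuufuufuuuufuuuuf and uufuuuufuufuu.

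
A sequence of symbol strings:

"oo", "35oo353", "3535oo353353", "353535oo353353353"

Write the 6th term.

Every step adds 35 to the front and 353 to the end of the previous string.
From 353535oo353353353, 2 further steps: 353535oo353353353 → 35353535oo353353353353 → (answer).

3535353535oo353353353353353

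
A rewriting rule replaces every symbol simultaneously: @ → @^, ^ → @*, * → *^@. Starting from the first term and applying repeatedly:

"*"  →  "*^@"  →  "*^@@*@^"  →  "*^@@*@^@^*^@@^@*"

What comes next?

Replace each of the 16 characters of *^@@*@^@^*^@@^@* in place — *^@ @* @^ @^ *^@ @^ @* @^ @* *^@ @* @^ @^ @* @^ *^@ — and concatenate.

*^@@*@^@^*^@@^@*@^@**^@@*@^@^@*@^*^@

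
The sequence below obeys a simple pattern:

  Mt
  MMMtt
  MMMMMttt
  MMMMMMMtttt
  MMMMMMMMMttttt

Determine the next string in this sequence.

Reading off run lengths: M runs 1, 3, 5, 7, 9; t runs 1, 2, 3, 4, 5 — each is linear in n (n = 1, 2, …).
Setting n = 6 gives 11, 6 characters in each block.

MMMMMMMMMMMtttttt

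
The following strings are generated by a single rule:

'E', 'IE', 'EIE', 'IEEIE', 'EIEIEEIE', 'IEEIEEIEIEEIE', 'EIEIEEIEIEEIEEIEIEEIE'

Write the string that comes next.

From term 3 onward, concatenate the second-to-last term with the last: E·IE = EIE, IE·EIE = IEEIE, …
So term 8 is IEEIEEIEIEEIE·EIEIEEIEIEEIEEIEIEEIE.

IEEIEEIEIEEIEEIEIEEIEIEEIEEIEIEEIE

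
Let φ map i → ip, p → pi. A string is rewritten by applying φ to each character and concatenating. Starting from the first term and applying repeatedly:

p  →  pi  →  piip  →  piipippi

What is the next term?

piipippiippipiip

Apply φ to piipippi symbol by symbol: p→pi, i→ip, i→ip, p→pi, i→ip, p→pi, p→pi, i→ip; joined: pi ip ip pi ip pi pi ip.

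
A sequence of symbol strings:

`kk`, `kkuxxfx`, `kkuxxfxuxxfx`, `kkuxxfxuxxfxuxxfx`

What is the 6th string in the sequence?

kkuxxfxuxxfxuxxfxuxxfxuxxfx

Each term is the previous one with uxxfx appended.
From kkuxxfxuxxfxuxxfx, 2 further steps: kkuxxfxuxxfxuxxfx → kkuxxfxuxxfxuxxfxuxxfx → (answer).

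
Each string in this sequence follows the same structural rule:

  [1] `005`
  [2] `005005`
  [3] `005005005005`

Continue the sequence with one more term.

Each string is two copies of the previous one concatenated.
Doubling 005005005005:

005005005005005005005005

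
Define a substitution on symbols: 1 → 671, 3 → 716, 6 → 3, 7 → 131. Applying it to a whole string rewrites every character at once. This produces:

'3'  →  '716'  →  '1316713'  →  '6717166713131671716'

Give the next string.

φ(6717166713131671716) expands symbol-by-symbol to 3 131 671 131 671 3 3 131 671 716 671 716 671 3 131 671 131 671 3; joining the 19 pieces gives the next term.

31316711316713313167171667171667131316711316713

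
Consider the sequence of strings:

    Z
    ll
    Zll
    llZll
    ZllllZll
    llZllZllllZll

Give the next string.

ZllllZllllZllZllllZll

From term 3 onward, concatenate the second-to-last term with the last: Z·ll = Zll, ll·Zll = llZll, …
Continuing: ZllllZll · llZllZllllZll gives term 7.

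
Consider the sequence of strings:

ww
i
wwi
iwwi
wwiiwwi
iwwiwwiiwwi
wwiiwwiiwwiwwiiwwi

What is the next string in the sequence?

From term 3 onward, concatenate the second-to-last term with the last: ww·i = wwi, i·wwi = iwwi, …
The next term joins iwwiwwiiwwi and wwiiwwiiwwiwwiiwwi.

iwwiwwiiwwiwwiiwwiiwwiwwiiwwi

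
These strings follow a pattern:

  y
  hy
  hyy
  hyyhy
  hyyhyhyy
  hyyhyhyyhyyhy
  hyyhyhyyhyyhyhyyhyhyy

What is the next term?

Each term (from the third on) is the previous term followed by the one before it: term 3 = hy·y = hyy.
So term 8 is hyyhyhyyhyyhyhyyhyhyy·hyyhyhyyhyyhy.

hyyhyhyyhyyhyhyyhyhyyhyyhyhyyhyyhy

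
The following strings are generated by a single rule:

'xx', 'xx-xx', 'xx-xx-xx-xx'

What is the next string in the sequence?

xx-xx-xx-xx-xx-xx-xx-xx

s(k+1) = s(k)·-·s(k) — each term doubles the last with '-' between the halves.
So the next term is two copies of xx-xx-xx-xx with '-' between the halves.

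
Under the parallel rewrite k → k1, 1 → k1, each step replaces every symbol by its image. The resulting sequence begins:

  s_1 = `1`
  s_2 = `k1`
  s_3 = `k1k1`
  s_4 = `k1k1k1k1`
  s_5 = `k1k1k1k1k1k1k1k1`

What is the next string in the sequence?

Applying the rule to each of the 16 symbols of k1k1k1k1k1k1k1k1 gives the pieces k1 k1 k1 k1 k1 k1 k1 k1 k1 k1 k1 k1 k1 k1 k1 k1, which concatenate to the answer.

k1k1k1k1k1k1k1k1k1k1k1k1k1k1k1k1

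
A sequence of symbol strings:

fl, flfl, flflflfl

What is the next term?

Each string is two copies of the previous one concatenated.
One more doubling of flflflfl gives the answer.

flflflflflflflfl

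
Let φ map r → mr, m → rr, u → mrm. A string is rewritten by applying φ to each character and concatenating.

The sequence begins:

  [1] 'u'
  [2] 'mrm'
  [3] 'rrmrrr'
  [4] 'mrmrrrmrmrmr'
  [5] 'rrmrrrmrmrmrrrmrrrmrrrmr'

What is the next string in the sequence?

φ(rrmrrrmrmrmrrrmrrrmrrrmr) expands symbol-by-symbol to mr mr rr mr mr mr rr mr rr mr rr mr mr mr rr mr mr mr rr mr mr mr rr mr; joining the 24 pieces gives the next term.

mrmrrrmrmrmrrrmrrrmrrrmrmrmrrrmrmrmrrrmrmrmrrrmr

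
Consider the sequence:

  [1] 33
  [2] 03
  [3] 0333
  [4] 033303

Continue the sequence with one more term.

0333030333

Each term (from the third on) is the previous term followed by the one before it: term 3 = 03·33 = 0333.
Continuing: 033303 · 0333 gives term 5.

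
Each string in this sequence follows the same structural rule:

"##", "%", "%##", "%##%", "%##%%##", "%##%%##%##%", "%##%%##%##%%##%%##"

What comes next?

Each term (from the third on) is the previous term followed by the one before it: term 3 = %·## = %##.
Continuing: %##%%##%##%%##%%## · %##%%##%##% gives term 8.

%##%%##%##%%##%%##%##%%##%##%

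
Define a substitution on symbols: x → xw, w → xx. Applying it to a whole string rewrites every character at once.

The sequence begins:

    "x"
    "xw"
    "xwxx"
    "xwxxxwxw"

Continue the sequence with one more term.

xwxxxwxwxwxxxwxx

Apply φ to xwxxxwxw symbol by symbol: x→xw, w→xx, x→xw, x→xw, x→xw, w→xx, x→xw, w→xx; joined: xw xx xw xw xw xx xw xx.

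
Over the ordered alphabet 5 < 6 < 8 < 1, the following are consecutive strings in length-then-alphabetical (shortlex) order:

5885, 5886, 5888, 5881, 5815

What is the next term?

The successor of 5815 increments the rightmost position that isn't already 1 and resets every position after it to 5.

5816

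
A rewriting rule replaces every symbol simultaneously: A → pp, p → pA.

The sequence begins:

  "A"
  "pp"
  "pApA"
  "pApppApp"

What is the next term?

pApppApApApppApA

Expanding pApppApp: p→pA, A→pp, p→pA, p→pA, p→pA, A→pp, p→pA, p→pA. Concatenated: pA pp pA pA pA pp pA pA.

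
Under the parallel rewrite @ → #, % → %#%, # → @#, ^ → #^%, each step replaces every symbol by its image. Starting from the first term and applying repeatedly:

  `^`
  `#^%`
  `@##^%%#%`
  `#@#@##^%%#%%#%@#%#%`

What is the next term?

Applying the rule to each of the 19 symbols of #@#@##^%%#%%#%@#%#% gives the pieces @# # @# # @# @# #^% %#% %#% @# %#% %#% @# %#% # @# %#% @# %#%, which concatenate to the answer.

@##@##@#@##^%%#%%#%@#%#%%#%@#%#%#@#%#%@#%#%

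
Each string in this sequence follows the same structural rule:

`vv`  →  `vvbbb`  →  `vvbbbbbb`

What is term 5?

Every step adds bbb to the end: s(k+1) = s(k)·bbb.
From vvbbbbbb, 2 further steps: vvbbbbbb → vvbbbbbbbbb → (answer).

vvbbbbbbbbbbbb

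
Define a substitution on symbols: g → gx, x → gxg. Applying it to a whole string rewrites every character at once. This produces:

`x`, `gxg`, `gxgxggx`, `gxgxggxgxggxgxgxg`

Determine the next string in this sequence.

gxgxggxgxggxgxgxggxgxggxgxgxggxgxggxgxggx

Replace each of the 17 characters of gxgxggxgxggxgxgxg in place — gx gxg gx gxg gx gx gxg gx gxg gx gx gxg gx gxg gx gxg gx — and concatenate.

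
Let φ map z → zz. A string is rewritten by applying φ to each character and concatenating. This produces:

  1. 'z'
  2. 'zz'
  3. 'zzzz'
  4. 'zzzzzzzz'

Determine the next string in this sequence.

Apply φ to zzzzzzzz symbol by symbol: z→zz, z→zz, z→zz, z→zz, z→zz, z→zz, z→zz, z→zz; joined: zz zz zz zz zz zz zz zz.

zzzzzzzzzzzzzzzz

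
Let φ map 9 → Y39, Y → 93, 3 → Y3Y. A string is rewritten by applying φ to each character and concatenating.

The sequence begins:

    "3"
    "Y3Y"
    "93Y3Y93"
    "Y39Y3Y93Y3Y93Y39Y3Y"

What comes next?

93Y3YY3993Y3Y93Y39Y3Y93Y3Y93Y39Y3Y93Y3YY3993Y3Y93

Replace each of the 19 characters of Y39Y3Y93Y3Y93Y39Y3Y in place — 93 Y3Y Y39 93 Y3Y 93 Y39 Y3Y 93 Y3Y 93 Y39 Y3Y 93 Y3Y Y39 93 Y3Y 93 — and concatenate.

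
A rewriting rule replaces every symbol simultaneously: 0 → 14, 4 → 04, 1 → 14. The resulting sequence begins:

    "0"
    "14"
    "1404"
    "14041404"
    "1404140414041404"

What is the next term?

Applying the rule to each of the 16 symbols of 1404140414041404 gives the pieces 14 04 14 04 14 04 14 04 14 04 14 04 14 04 14 04, which concatenate to the answer.

14041404140414041404140414041404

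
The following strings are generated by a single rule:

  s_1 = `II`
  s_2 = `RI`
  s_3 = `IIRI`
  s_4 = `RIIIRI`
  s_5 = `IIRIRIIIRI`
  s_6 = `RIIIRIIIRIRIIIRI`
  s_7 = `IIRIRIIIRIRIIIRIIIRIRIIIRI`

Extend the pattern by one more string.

RIIIRIIIRIRIIIRIIIRIRIIIRIRIIIRIIIRIRIIIRI

From term 3 onward, concatenate the second-to-last term with the last: II·RI = IIRI, RI·IIRI = RIIIRI, …
So term 8 is RIIIRIIIRIRIIIRI·IIRIRIIIRIRIIIRIIIRIRIIIRI.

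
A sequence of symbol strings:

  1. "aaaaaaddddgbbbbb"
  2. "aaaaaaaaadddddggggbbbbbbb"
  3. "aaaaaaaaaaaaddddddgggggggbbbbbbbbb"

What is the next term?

aaaaaaaaaaaaaaadddddddggggggggggbbbbbbbbbbb

Each string has the form a^{3n+3} d^{n+3} g^{3n-2} b^{2n+3} (n = 1, 2, …).
At n = 4 the blocks have lengths 15, 7, 10, 11.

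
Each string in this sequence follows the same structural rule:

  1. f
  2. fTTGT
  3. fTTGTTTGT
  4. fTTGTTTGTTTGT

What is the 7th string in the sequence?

fTTGTTTGTTTGTTTGTTTGTTTGT

Each term is the previous one with TTGT appended.
From fTTGTTTGTTTGT, 3 further steps: fTTGTTTGTTTGT → fTTGTTTGTTTGTTTGT → fTTGTTTGTTTGTTTGTTTGT → (answer).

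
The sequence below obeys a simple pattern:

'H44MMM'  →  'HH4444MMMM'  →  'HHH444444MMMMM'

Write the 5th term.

Term n consists of n H's, followed by 2n 4's, followed by n+2 M's (n = 1, 2, …).
For term 5, n = 5, so the run lengths are 5, 10, 7.

HHHHH4444444444MMMMMMM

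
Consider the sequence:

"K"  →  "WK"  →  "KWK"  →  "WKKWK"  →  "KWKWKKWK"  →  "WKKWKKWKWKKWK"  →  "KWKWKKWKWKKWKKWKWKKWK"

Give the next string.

This is a Fibonacci-style word recurrence s(k) = s(k−2)·s(k−1): e.g. K·WK = KWK.
So term 8 is WKKWKKWKWKKWK·KWKWKKWKWKKWKKWKWKKWK.

WKKWKKWKWKKWKKWKWKKWKWKKWKKWKWKKWK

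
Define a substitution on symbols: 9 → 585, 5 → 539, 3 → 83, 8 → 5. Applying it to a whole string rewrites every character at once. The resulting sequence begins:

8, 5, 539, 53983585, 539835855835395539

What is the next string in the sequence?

5398358558353955395395835398358553953983585

Applying the rule to each of the 18 symbols of 539835855835395539 gives the pieces 539 83 585 5 83 539 5 539 539 5 83 539 83 585 539 539 83 585, which concatenate to the answer.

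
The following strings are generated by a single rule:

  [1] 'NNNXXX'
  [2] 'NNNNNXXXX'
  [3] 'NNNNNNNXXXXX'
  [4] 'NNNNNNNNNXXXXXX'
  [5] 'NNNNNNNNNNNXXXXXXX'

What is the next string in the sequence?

NNNNNNNNNNNNNXXXXXXXX

Reading off run lengths: N runs 3, 5, 7, 9, 11; X runs 3, 4, 5, 6, 7 — each is linear in n, where the shown terms are n = 2, 3, 4, 5, 6.
Setting n = 7 gives 13, 8 characters in each block.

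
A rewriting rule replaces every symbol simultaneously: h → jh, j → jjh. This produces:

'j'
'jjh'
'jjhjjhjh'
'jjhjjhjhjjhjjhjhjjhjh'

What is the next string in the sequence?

jjhjjhjhjjhjjhjhjjhjhjjhjjhjhjjhjjhjhjjhjhjjhjjhjhjjhjh

Replace each of the 21 characters of jjhjjhjhjjhjjhjhjjhjh in place — jjh jjh jh jjh jjh jh jjh jh jjh jjh jh jjh jjh jh jjh jh jjh jjh jh jjh jh — and concatenate.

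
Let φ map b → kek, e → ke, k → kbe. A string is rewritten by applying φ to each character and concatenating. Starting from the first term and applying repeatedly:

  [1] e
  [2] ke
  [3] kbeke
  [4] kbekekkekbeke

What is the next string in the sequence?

kbekekkekbekekbekbekekbekekkekbeke

Replace each of the 13 characters of kbekekkekbeke in place — kbe kek ke kbe ke kbe kbe ke kbe kek ke kbe ke — and concatenate.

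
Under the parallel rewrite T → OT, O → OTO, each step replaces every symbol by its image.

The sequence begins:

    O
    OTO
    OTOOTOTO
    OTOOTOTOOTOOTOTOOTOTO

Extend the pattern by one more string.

Replace each of the 21 characters of OTOOTOTOOTOOTOTOOTOTO in place — OTO OT OTO OTO OT OTO OT OTO OTO OT OTO OTO OT OTO OT OTO OTO OT OTO OT OTO — and concatenate.

OTOOTOTOOTOOTOTOOTOTOOTOOTOTOOTOOTOTOOTOTOOTOOTOTOOTOTO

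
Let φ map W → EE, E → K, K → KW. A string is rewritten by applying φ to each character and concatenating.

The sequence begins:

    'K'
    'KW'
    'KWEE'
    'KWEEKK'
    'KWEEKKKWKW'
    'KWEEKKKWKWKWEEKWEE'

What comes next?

Rewriting the 18 symbols of KWEEKKKWKWKWEEKWEE one by one yields KW EE K K KW KW KW EE KW EE KW EE K K KW EE K K; concatenated:

KWEEKKKWKWKWEEKWEEKWEEKKKWEEKK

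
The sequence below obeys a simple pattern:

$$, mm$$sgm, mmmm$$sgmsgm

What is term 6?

s(k+1) = mm·s(k)·sgm, so each term gains mm as a prefix and sgm as a suffix.
From mmmm$$sgmsgm, 3 further steps: mmmm$$sgmsgm → mmmmmm$$sgmsgmsgm → mmmmmmmm$$sgmsgmsgmsgm → (answer).

mmmmmmmmmm$$sgmsgmsgmsgmsgm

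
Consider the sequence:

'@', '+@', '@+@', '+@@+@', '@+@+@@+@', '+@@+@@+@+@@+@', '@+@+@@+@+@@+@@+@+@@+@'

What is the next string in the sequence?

This is a Fibonacci-style word recurrence s(k) = s(k−2)·s(k−1): e.g. @·+@ = @+@.
Continuing: +@@+@@+@+@@+@ · @+@+@@+@+@@+@@+@+@@+@ gives term 8.

+@@+@@+@+@@+@@+@+@@+@+@@+@@+@+@@+@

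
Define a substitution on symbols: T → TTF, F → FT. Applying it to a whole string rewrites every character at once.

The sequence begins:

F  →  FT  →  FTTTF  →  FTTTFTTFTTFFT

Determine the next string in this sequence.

Rewriting the 13 symbols of FTTTFTTFTTFFT one by one yields FT TTF TTF TTF FT TTF TTF FT TTF TTF FT FT TTF; concatenated:

FTTTFTTFTTFFTTTFTTFFTTTFTTFFTFTTTF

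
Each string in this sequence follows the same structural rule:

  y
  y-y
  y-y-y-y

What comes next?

Each string is two copies of the previous one joined by '-'.
One more doubling of y-y-y-y gives the answer.

y-y-y-y-y-y-y-y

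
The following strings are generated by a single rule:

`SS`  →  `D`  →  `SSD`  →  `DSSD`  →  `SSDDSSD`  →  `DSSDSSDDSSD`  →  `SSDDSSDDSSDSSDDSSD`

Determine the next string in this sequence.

DSSDSSDDSSDSSDDSSDDSSDSSDDSSD

Each term (from the third on) is the two preceding terms concatenated in order: term 3 = SS·D = SSD.
So term 8 is DSSDSSDDSSD·SSDDSSDDSSDSSDDSSD.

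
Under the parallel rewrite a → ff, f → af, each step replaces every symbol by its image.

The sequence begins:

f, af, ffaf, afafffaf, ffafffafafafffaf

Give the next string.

Rewriting the 16 symbols of ffafffafafafffaf one by one yields af af ff af af af ff af ff af ff af af af ff af; concatenated:

afafffafafafffafffafffafafafffaf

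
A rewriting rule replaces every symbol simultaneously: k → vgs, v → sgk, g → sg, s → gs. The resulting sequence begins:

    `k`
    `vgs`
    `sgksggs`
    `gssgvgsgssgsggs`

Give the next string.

Replace each of the 15 characters of gssgvgsgssgsggs in place — sg gs gs sg sgk sg gs sg gs gs sg gs sg sg gs — and concatenate.

sggsgssgsgksggssggsgssggssgsggs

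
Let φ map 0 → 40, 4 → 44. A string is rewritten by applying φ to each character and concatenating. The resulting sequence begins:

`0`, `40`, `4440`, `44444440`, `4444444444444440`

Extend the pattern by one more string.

44444444444444444444444444444440

φ(4444444444444440) expands symbol-by-symbol to 44 44 44 44 44 44 44 44 44 44 44 44 44 44 44 40; joining the 16 pieces gives the next term.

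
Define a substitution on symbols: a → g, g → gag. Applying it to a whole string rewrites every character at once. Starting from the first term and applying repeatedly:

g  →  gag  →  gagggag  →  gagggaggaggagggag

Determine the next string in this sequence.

gagggaggaggagggaggagggaggagggaggaggagggag

φ(gagggaggaggagggag) expands symbol-by-symbol to gag g gag gag gag g gag gag g gag gag g gag gag gag g gag; joining the 17 pieces gives the next term.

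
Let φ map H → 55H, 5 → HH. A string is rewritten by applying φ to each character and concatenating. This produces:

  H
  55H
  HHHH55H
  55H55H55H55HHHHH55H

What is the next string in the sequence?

Applying the rule to each of the 19 symbols of 55H55H55H55HHHHH55H gives the pieces HH HH 55H HH HH 55H HH HH 55H HH HH 55H 55H 55H 55H 55H HH HH 55H, which concatenate to the answer.

HHHH55HHHHH55HHHHH55HHHHH55H55H55H55H55HHHHH55H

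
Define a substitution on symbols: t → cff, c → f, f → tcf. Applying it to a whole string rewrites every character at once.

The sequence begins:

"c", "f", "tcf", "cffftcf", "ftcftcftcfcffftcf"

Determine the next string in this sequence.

φ(ftcftcftcfcffftcf) expands symbol-by-symbol to tcf cff f tcf cff f tcf cff f tcf f tcf tcf tcf cff f tcf; joining the 17 pieces gives the next term.

tcfcffftcfcffftcfcffftcfftcftcftcfcffftcf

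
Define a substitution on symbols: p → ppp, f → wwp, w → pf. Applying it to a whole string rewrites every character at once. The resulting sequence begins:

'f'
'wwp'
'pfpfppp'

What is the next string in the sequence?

pppwwppppwwpppppppppp

Expanding pfpfppp: p→ppp, f→wwp, p→ppp, f→wwp, p→ppp, p→ppp, p→ppp. Concatenated: ppp wwp ppp wwp ppp ppp ppp.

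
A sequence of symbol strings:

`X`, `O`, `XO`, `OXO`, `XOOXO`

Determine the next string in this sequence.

OXOXOOXO

This is a Fibonacci-style word recurrence s(k) = s(k−2)·s(k−1): e.g. X·O = XO.
Continuing: OXO · XOOXO gives term 6.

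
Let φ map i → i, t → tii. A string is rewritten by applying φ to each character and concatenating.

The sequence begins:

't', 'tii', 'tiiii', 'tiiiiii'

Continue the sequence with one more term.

tiiiiiiii

Expanding tiiiiii: t→tii, i→i, i→i, i→i, i→i, i→i, i→i. Concatenated: tii i i i i i i.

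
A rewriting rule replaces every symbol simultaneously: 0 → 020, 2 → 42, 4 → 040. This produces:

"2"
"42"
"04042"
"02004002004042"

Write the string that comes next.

Rewriting the 14 symbols of 02004002004042 one by one yields 020 42 020 020 040 020 020 42 020 020 040 020 040 42; concatenated:

020420200200400200204202002004002004042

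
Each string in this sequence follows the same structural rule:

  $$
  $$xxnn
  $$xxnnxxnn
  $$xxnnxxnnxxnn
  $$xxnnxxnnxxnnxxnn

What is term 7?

Each term is the previous one with xxnn appended.
From $$xxnnxxnnxxnnxxnn, 2 further steps: $$xxnnxxnnxxnnxxnn → $$xxnnxxnnxxnnxxnnxxnn → (answer).

$$xxnnxxnnxxnnxxnnxxnnxxnn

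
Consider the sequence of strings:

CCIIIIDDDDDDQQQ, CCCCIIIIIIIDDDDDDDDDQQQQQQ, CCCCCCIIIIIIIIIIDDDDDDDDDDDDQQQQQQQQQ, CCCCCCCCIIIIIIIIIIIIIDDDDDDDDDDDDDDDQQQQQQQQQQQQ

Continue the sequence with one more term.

Each string has the form C^{2n} I^{3n+1} D^{3n+3} Q^{3n} (n = 1, 2, …).
Setting n = 5 gives 10, 16, 18, 15 characters in each block.

CCCCCCCCCCIIIIIIIIIIIIIIIIDDDDDDDDDDDDDDDDDDQQQQQQQQQQQQQQQ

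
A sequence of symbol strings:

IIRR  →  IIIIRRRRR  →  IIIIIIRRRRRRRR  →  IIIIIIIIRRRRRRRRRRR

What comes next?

Term n consists of 2n I's, followed by 3n-1 R's (n = 1, 2, …).
At n = 5 the blocks have lengths 10, 14.

IIIIIIIIIIRRRRRRRRRRRRRR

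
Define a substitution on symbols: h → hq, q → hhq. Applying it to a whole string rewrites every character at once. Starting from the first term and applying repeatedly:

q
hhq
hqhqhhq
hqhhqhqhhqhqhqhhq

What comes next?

Replace each of the 17 characters of hqhhqhqhhqhqhqhhq in place — hq hhq hq hq hhq hq hhq hq hq hhq hq hhq hq hhq hq hq hhq — and concatenate.

hqhhqhqhqhhqhqhhqhqhqhhqhqhhqhqhhqhqhqhhq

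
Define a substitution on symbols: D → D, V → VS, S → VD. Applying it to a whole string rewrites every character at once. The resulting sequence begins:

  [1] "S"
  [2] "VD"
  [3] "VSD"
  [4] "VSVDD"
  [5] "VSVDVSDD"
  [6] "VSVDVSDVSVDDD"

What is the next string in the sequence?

VSVDVSDVSVDDVSVDVSDDD

φ(VSVDVSDVSVDDD) expands symbol-by-symbol to VS VD VS D VS VD D VS VD VS D D D; joining the 13 pieces gives the next term.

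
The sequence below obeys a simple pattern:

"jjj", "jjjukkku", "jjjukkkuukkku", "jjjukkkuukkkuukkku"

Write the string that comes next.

jjjukkkuukkkuukkkuukkku

Each term is the previous one with ukkku appended.
So the next term is jjjukkkuukkkuukkku·ukkku.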